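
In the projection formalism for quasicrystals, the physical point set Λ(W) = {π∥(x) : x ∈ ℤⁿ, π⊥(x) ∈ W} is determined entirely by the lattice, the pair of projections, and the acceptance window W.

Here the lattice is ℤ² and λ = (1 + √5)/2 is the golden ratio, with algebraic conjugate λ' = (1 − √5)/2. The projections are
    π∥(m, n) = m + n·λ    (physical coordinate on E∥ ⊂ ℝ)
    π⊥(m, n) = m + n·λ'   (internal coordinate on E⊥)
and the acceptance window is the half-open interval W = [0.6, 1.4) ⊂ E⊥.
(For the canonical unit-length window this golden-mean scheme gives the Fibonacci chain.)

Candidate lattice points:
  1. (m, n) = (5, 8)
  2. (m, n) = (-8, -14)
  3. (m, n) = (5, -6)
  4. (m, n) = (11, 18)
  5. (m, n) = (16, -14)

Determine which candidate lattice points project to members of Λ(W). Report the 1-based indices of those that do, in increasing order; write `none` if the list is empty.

λ' = (1−√5)/2 ≈ -0.6180.
[1] lift (5,8): star map gives 0.0557; window check 0.6 ≤ 0.0557 < 1.4 is false → out
[2] lift (-8,-14): star map gives 0.6525; window check 0.6 ≤ 0.6525 < 1.4 is true → IN Λ
[3] lift (5,-6): star map gives 8.7082; window check 0.6 ≤ 8.7082 < 1.4 is false → out
[4] lift (11,18): star map gives -0.1246; window check 0.6 ≤ -0.1246 < 1.4 is false → out
[5] lift (16,-14): star map gives 24.6525; window check 0.6 ≤ 24.6525 < 1.4 is false → out

2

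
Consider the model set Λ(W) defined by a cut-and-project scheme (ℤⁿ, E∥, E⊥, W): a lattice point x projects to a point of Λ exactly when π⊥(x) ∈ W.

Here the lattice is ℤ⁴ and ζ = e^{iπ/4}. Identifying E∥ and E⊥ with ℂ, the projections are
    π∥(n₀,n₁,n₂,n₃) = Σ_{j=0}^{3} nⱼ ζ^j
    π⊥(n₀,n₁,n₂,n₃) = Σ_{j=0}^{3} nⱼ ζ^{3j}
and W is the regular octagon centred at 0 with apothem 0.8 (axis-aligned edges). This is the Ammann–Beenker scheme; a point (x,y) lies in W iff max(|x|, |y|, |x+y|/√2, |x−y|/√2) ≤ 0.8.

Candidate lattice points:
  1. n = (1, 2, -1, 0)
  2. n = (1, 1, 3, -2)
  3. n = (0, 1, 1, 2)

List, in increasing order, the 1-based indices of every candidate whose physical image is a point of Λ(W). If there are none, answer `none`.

none

π⊥(n) = n₀ + n₁ζ³ + n₂ζ⁶ + n₃ζ⁹ where ζ = e^{iπ/4}.
#1 (1, 2, -1, 0): internal (-0.41421, 2.41421); octagon support 2.41421 vs apothem 0.8 → ∉ W
#2 (1, 1, 3, -2): internal (-1.12132, -3.70711); octagon support 3.70711 vs apothem 0.8 → ∉ W
#3 (0, 1, 1, 2): internal (0.70711, 1.12132); octagon support 1.29289 vs apothem 0.8 → ∉ W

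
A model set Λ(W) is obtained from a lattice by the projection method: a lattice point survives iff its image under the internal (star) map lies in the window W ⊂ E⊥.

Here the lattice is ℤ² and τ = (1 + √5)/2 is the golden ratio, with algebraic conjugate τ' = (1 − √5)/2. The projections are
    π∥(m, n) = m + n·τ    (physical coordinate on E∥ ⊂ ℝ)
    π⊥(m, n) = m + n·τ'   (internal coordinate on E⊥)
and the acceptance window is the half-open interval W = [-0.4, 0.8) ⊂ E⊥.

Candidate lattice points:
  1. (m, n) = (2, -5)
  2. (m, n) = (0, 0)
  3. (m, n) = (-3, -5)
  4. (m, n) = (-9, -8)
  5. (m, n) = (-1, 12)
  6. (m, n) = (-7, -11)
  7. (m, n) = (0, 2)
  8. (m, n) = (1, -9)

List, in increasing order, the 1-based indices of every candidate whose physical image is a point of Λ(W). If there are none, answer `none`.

Numerically τ ≈ 1.618034 and τ' = −1/τ ≈ -0.618034.
candidate 1: (m,n)=(2,-5) → π∥ = 2-5·τ ≈ -6.090170, π⊥ = 2-5·τ' ≈ 5.090170 ∉ [-0.4, 0.8) ⇒ out
candidate 2: (m,n)=(0,0) → π∥ = 0+0·τ ≈ 0.000000, π⊥ = 0+0·τ' ≈ 0.000000 ∈ [-0.4, 0.8) ⇒ IN Λ
candidate 3: (m,n)=(-3,-5) → π∥ = -3-5·τ ≈ -11.090170, π⊥ = -3-5·τ' ≈ 0.090170 ∈ [-0.4, 0.8) ⇒ IN Λ
candidate 4: (m,n)=(-9,-8) → π∥ = -9-8·τ ≈ -21.944272, π⊥ = -9-8·τ' ≈ -4.055728 ∉ [-0.4, 0.8) ⇒ out
candidate 5: (m,n)=(-1,12) → π∥ = -1+12·τ ≈ 18.416408, π⊥ = -1+12·τ' ≈ -8.416408 ∉ [-0.4, 0.8) ⇒ out
candidate 6: (m,n)=(-7,-11) → π∥ = -7-11·τ ≈ -24.798374, π⊥ = -7-11·τ' ≈ -0.201626 ∈ [-0.4, 0.8) ⇒ IN Λ
candidate 7: (m,n)=(0,2) → π∥ = 0+2·τ ≈ 3.236068, π⊥ = 0+2·τ' ≈ -1.236068 ∉ [-0.4, 0.8) ⇒ out
candidate 8: (m,n)=(1,-9) → π∥ = 1-9·τ ≈ -13.562306, π⊥ = 1-9·τ' ≈ 6.562306 ∉ [-0.4, 0.8) ⇒ out

2, 3, 6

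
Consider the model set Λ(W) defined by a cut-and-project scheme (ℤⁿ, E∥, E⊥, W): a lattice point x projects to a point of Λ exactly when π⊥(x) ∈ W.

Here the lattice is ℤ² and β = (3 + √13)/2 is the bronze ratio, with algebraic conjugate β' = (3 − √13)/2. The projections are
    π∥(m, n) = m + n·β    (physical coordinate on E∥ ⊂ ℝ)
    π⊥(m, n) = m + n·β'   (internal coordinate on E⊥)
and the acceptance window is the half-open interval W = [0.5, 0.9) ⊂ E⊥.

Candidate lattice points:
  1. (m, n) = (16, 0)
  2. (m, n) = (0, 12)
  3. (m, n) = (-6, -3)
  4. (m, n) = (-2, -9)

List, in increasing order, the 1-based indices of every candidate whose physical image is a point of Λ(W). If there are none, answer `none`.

β' = (3−√13)/2 ≈ -0.30278.
[1] lift (16,0): star map gives 16.00000; window check 0.5 ≤ 16.00000 < 0.9 is false → out
[2] lift (0,12): star map gives -3.63331; window check 0.5 ≤ -3.63331 < 0.9 is false → out
[3] lift (-6,-3): star map gives -5.09167; window check 0.5 ≤ -5.09167 < 0.9 is false → out
[4] lift (-2,-9): star map gives 0.72498; window check 0.5 ≤ 0.72498 < 0.9 is true → IN Λ

4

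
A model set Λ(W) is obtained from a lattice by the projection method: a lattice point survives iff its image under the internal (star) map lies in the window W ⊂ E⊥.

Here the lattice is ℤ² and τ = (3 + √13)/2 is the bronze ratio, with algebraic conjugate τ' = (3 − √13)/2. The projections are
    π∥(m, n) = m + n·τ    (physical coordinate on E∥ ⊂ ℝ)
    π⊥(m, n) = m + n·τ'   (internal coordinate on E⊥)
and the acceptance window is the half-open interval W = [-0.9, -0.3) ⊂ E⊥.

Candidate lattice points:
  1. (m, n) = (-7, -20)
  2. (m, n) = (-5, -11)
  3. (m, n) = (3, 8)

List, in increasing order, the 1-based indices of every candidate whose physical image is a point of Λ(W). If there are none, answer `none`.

none

Numerically τ ≈ 3.3028 and τ' = −1/τ ≈ -0.3028.
[1] lift (-7,-20): star map gives -0.9445; window check -0.9 ≤ -0.9445 < -0.3 is false → out
[2] lift (-5,-11): star map gives -1.6695; window check -0.9 ≤ -1.6695 < -0.3 is false → out
[3] lift (3,8): star map gives 0.5778; window check -0.9 ≤ 0.5778 < -0.3 is false → out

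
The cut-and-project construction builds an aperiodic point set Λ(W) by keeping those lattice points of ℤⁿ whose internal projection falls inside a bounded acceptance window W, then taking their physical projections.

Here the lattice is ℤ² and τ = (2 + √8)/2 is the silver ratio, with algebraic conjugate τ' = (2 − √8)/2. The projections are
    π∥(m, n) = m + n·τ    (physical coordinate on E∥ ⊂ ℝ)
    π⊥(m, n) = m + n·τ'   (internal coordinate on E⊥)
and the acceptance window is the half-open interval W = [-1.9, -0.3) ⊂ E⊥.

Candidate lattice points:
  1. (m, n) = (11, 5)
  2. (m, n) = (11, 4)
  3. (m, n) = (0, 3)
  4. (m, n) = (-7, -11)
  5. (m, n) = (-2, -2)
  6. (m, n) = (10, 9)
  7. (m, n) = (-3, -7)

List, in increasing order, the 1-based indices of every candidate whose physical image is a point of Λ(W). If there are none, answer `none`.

τ' = (2−√8)/2 ≈ -0.414214.
[1] lift (11,5): star map gives 8.928932; window check -1.9 ≤ 8.928932 < -0.3 is false → out
[2] lift (11,4): star map gives 9.343146; window check -1.9 ≤ 9.343146 < -0.3 is false → out
[3] lift (0,3): star map gives -1.242641; window check -1.9 ≤ -1.242641 < -0.3 is true → IN Λ
[4] lift (-7,-11): star map gives -2.443651; window check -1.9 ≤ -2.443651 < -0.3 is false → out
[5] lift (-2,-2): star map gives -1.171573; window check -1.9 ≤ -1.171573 < -0.3 is true → IN Λ
[6] lift (10,9): star map gives 6.272078; window check -1.9 ≤ 6.272078 < -0.3 is false → out
[7] lift (-3,-7): star map gives -0.100505; window check -1.9 ≤ -0.100505 < -0.3 is false → out

3, 5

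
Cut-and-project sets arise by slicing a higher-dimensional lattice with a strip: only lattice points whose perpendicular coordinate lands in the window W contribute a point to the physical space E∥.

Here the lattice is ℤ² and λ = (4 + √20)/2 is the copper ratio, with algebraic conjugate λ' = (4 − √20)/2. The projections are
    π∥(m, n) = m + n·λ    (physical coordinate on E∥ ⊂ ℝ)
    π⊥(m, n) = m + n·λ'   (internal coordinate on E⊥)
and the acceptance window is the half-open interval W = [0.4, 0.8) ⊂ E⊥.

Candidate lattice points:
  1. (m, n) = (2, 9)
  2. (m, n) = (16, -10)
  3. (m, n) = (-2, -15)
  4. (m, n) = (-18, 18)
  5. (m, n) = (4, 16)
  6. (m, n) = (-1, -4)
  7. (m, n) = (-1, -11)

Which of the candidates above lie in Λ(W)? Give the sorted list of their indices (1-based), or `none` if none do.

λ' = (4−√20)/2 ≈ -0.236068.
[1] lift (2,9): star map gives -0.124612; window check 0.4 ≤ -0.124612 < 0.8 is false → out
[2] lift (16,-10): star map gives 18.360680; window check 0.4 ≤ 18.360680 < 0.8 is false → out
[3] lift (-2,-15): star map gives 1.541020; window check 0.4 ≤ 1.541020 < 0.8 is false → out
[4] lift (-18,18): star map gives -22.249224; window check 0.4 ≤ -22.249224 < 0.8 is false → out
[5] lift (4,16): star map gives 0.222912; window check 0.4 ≤ 0.222912 < 0.8 is false → out
[6] lift (-1,-4): star map gives -0.055728; window check 0.4 ≤ -0.055728 < 0.8 is false → out
[7] lift (-1,-11): star map gives 1.596748; window check 0.4 ≤ 1.596748 < 0.8 is false → out

none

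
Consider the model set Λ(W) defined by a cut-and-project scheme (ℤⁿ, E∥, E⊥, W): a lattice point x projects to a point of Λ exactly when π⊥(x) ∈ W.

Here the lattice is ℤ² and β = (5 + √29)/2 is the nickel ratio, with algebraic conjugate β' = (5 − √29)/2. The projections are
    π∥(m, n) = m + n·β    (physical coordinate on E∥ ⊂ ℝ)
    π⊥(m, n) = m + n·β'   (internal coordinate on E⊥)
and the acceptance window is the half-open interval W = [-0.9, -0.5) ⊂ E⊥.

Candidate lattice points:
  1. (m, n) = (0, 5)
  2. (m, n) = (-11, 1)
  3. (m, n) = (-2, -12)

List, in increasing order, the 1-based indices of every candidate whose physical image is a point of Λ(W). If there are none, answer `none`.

Compute β' = (5−√29)/2 = -0.1926, so π⊥(m,n) = m -0.1926·n.
[1] lift (0,5): star map gives -0.9629; window check -0.9 ≤ -0.9629 < -0.5 is false → out
[2] lift (-11,1): star map gives -11.1926; window check -0.9 ≤ -11.1926 < -0.5 is false → out
[3] lift (-2,-12): star map gives 0.3110; window check -0.9 ≤ 0.3110 < -0.5 is false → out

none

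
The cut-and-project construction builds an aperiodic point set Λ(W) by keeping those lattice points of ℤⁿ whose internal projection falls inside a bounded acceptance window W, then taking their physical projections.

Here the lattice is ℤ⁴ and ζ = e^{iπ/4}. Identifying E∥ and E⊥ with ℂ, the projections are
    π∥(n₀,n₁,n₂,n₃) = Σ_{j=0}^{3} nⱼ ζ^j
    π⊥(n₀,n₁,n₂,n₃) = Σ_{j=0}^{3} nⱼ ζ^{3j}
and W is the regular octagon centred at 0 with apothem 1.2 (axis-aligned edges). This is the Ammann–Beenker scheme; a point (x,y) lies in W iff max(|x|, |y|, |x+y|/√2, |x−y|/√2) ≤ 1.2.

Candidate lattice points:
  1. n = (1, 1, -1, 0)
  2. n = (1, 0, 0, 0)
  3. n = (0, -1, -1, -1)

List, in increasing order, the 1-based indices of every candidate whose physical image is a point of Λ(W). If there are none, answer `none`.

With ζ = e^{iπ/4} the internal vectors are ζ^0,ζ^3,ζ^6,ζ^9.
candidate 1: n = (1, 1, -1, 0) → π⊥ ≈ (+0.2929, +1.7071); max(|x|,|y|,|x±y|/√2) = 1.7071 > 1.2 ⇒ ∉ W
candidate 2: n = (1, 0, 0, 0) → π⊥ ≈ (+1.0000, +0.0000); max(|x|,|y|,|x±y|/√2) = 1.0000 ≤ 1.2 ⇒ ∈ W
candidate 3: n = (0, -1, -1, -1) → π⊥ ≈ (+0.0000, -0.4142); max(|x|,|y|,|x±y|/√2) = 0.4142 ≤ 1.2 ⇒ ∈ W

2, 3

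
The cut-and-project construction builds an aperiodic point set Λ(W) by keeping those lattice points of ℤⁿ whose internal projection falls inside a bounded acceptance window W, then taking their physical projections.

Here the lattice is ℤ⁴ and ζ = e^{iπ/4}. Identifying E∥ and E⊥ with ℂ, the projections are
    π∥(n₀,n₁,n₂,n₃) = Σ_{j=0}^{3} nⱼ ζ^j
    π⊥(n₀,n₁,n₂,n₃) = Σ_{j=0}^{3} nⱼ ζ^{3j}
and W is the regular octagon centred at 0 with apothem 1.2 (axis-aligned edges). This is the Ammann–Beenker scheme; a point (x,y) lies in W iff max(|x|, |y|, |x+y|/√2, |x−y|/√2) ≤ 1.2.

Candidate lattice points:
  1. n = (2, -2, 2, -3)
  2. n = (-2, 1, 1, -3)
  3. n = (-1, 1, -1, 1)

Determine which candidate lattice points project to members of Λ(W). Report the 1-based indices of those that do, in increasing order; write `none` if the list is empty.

none

π⊥(n) = n₀ + n₁ζ³ + n₂ζ⁶ + n₃ζ⁹ where ζ = e^{iπ/4}.
#1 (2, -2, 2, -3): internal (1.2929, -5.5355); octagon support 5.5355 vs apothem 1.2 → ∉ W
#2 (-2, 1, 1, -3): internal (-4.8284, -2.4142); octagon support 5.1213 vs apothem 1.2 → ∉ W
#3 (-1, 1, -1, 1): internal (-1.0000, 2.4142); octagon support 2.4142 vs apothem 1.2 → ∉ W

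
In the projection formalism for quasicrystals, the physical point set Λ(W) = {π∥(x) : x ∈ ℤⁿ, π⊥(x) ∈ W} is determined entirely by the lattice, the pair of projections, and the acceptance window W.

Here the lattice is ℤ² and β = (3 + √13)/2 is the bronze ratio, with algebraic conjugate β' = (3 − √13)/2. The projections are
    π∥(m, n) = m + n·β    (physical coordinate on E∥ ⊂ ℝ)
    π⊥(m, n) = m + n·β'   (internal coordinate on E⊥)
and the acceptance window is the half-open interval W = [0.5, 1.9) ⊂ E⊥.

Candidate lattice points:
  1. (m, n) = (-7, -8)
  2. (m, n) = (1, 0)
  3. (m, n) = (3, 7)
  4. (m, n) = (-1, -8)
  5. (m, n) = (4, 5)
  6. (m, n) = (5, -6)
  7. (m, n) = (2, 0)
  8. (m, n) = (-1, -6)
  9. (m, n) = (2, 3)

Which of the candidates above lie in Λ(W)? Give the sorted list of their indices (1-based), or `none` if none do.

2, 3, 4, 8, 9

β' = (3−√13)/2 ≈ -0.30278.
[1] lift (-7,-8): star map gives -4.57779; window check 0.5 ≤ -4.57779 < 1.9 is false → out
[2] lift (1,0): star map gives 1.00000; window check 0.5 ≤ 1.00000 < 1.9 is true → IN Λ
[3] lift (3,7): star map gives 0.88057; window check 0.5 ≤ 0.88057 < 1.9 is true → IN Λ
[4] lift (-1,-8): star map gives 1.42221; window check 0.5 ≤ 1.42221 < 1.9 is true → IN Λ
[5] lift (4,5): star map gives 2.48612; window check 0.5 ≤ 2.48612 < 1.9 is false → out
[6] lift (5,-6): star map gives 6.81665; window check 0.5 ≤ 6.81665 < 1.9 is false → out
[7] lift (2,0): star map gives 2.00000; window check 0.5 ≤ 2.00000 < 1.9 is false → out
[8] lift (-1,-6): star map gives 0.81665; window check 0.5 ≤ 0.81665 < 1.9 is true → IN Λ
[9] lift (2,3): star map gives 1.09167; window check 0.5 ≤ 1.09167 < 1.9 is true → IN Λ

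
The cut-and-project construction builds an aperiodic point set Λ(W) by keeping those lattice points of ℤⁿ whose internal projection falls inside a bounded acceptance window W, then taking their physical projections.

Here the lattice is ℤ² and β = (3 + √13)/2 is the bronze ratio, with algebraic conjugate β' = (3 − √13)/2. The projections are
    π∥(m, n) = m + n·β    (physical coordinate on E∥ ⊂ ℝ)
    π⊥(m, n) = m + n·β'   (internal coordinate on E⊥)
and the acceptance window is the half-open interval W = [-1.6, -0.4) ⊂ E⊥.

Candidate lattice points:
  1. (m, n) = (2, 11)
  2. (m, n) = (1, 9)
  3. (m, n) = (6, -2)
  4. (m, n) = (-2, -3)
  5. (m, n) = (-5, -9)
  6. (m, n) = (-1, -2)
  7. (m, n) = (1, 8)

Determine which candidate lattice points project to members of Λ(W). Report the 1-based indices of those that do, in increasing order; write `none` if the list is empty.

1, 4, 7

β' = (3−√13)/2 ≈ -0.3028.
[1] lift (2,11): star map gives -1.3305; window check -1.6 ≤ -1.3305 < -0.4 is true → IN Λ
[2] lift (1,9): star map gives -1.7250; window check -1.6 ≤ -1.7250 < -0.4 is false → out
[3] lift (6,-2): star map gives 6.6056; window check -1.6 ≤ 6.6056 < -0.4 is false → out
[4] lift (-2,-3): star map gives -1.0917; window check -1.6 ≤ -1.0917 < -0.4 is true → IN Λ
[5] lift (-5,-9): star map gives -2.2750; window check -1.6 ≤ -2.2750 < -0.4 is false → out
[6] lift (-1,-2): star map gives -0.3944; window check -1.6 ≤ -0.3944 < -0.4 is false → out
[7] lift (1,8): star map gives -1.4222; window check -1.6 ≤ -1.4222 < -0.4 is true → IN Λ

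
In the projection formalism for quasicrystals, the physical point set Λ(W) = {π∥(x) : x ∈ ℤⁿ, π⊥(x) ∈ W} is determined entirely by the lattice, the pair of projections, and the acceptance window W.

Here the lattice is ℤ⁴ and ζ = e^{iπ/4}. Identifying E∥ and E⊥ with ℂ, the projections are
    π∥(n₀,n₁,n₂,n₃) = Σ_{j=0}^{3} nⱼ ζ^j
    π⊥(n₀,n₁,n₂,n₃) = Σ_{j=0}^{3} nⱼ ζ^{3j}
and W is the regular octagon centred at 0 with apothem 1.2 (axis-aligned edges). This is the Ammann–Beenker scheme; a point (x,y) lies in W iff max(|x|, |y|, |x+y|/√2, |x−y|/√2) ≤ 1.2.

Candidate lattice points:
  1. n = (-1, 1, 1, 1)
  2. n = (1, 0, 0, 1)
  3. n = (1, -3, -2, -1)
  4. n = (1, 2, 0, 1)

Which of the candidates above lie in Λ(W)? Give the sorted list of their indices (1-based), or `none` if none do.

1

π⊥(n) = n₀ + n₁ζ³ + n₂ζ⁶ + n₃ζ⁹ where ζ = e^{iπ/4}.
candidate 1: n = (-1, 1, 1, 1) → π⊥ ≈ (-1.000000, +0.414214); max(|x|,|y|,|x±y|/√2) = 1.000000 ≤ 1.2 ⇒ ∈ W
candidate 2: n = (1, 0, 0, 1) → π⊥ ≈ (+1.707107, +0.707107); max(|x|,|y|,|x±y|/√2) = 1.707107 > 1.2 ⇒ ∉ W
candidate 3: n = (1, -3, -2, -1) → π⊥ ≈ (+2.414214, -0.828427); max(|x|,|y|,|x±y|/√2) = 2.414214 > 1.2 ⇒ ∉ W
candidate 4: n = (1, 2, 0, 1) → π⊥ ≈ (+0.292893, +2.121320); max(|x|,|y|,|x±y|/√2) = 2.121320 > 1.2 ⇒ ∉ W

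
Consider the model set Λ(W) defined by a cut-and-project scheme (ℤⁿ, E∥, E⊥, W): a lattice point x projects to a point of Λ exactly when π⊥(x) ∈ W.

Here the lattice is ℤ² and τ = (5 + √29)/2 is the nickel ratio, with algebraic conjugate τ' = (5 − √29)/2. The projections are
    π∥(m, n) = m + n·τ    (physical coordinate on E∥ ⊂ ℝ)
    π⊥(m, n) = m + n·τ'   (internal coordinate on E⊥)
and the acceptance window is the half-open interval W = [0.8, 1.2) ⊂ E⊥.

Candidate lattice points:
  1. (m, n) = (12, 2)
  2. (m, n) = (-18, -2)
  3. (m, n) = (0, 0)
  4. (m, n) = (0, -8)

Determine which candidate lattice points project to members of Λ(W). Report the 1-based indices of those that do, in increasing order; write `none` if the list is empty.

none

Compute τ' = (5−√29)/2 = -0.1926, so π⊥(m,n) = m -0.1926·n.
[1] lift (12,2): star map gives 11.6148; window check 0.8 ≤ 11.6148 < 1.2 is false → out
[2] lift (-18,-2): star map gives -17.6148; window check 0.8 ≤ -17.6148 < 1.2 is false → out
[3] lift (0,0): star map gives 0.0000; window check 0.8 ≤ 0.0000 < 1.2 is false → out
[4] lift (0,-8): star map gives 1.5407; window check 0.8 ≤ 1.5407 < 1.2 is false → out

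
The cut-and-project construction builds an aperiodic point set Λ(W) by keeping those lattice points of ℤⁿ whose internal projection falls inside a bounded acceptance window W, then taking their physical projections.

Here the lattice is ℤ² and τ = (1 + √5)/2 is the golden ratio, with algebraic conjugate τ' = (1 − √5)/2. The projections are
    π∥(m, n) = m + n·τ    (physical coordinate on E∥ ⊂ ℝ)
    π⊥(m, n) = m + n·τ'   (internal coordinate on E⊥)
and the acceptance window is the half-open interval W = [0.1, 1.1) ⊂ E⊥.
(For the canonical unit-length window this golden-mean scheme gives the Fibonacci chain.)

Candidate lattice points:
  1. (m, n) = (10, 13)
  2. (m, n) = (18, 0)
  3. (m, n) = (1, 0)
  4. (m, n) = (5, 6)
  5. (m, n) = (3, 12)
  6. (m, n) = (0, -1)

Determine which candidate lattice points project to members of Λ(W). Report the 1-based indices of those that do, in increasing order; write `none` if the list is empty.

3, 6

τ' = (1−√5)/2 ≈ -0.61803.
#1 (10,13): internal coord 10 + (13)·τ' = +1.96556; +1.96556 ∉ [0.1, 1.1) → out
#2 (18,0): internal coord 18 + (0)·τ' = +18.00000; +18.00000 ∉ [0.1, 1.1) → out
#3 (1,0): internal coord 1 + (0)·τ' = +1.00000; +1.00000 ∈ [0.1, 1.1) → IN Λ
#4 (5,6): internal coord 5 + (6)·τ' = +1.29180; +1.29180 ∉ [0.1, 1.1) → out
#5 (3,12): internal coord 3 + (12)·τ' = -4.41641; -4.41641 ∉ [0.1, 1.1) → out
#6 (0,-1): internal coord 0 + (-1)·τ' = +0.61803; +0.61803 ∈ [0.1, 1.1) → IN Λ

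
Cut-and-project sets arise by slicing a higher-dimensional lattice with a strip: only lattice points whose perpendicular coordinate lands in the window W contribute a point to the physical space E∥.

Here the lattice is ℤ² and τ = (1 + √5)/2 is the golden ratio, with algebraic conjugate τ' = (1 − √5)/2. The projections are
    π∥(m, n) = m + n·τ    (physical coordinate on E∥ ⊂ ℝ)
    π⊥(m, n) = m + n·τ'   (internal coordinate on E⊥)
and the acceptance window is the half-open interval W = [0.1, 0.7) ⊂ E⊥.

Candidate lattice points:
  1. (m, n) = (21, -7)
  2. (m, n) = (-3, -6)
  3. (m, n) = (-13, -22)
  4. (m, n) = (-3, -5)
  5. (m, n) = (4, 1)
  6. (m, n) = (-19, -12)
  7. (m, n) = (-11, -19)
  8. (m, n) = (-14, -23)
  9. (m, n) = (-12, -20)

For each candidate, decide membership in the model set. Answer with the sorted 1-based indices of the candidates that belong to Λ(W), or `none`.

3, 8, 9

Numerically τ ≈ 1.618034 and τ' = −1/τ ≈ -0.618034.
#1 (21,-7): internal coord 21 + (-7)·τ' = +25.326238; +25.326238 ∉ [0.1, 0.7) → out
#2 (-3,-6): internal coord -3 + (-6)·τ' = +0.708204; +0.708204 ∉ [0.1, 0.7) → out
#3 (-13,-22): internal coord -13 + (-22)·τ' = +0.596748; +0.596748 ∈ [0.1, 0.7) → IN Λ
#4 (-3,-5): internal coord -3 + (-5)·τ' = +0.090170; +0.090170 ∉ [0.1, 0.7) → out
#5 (4,1): internal coord 4 + (1)·τ' = +3.381966; +3.381966 ∉ [0.1, 0.7) → out
#6 (-19,-12): internal coord -19 + (-12)·τ' = -11.583592; -11.583592 ∉ [0.1, 0.7) → out
#7 (-11,-19): internal coord -11 + (-19)·τ' = +0.742646; +0.742646 ∉ [0.1, 0.7) → out
#8 (-14,-23): internal coord -14 + (-23)·τ' = +0.214782; +0.214782 ∈ [0.1, 0.7) → IN Λ
#9 (-12,-20): internal coord -12 + (-20)·τ' = +0.360680; +0.360680 ∈ [0.1, 0.7) → IN Λ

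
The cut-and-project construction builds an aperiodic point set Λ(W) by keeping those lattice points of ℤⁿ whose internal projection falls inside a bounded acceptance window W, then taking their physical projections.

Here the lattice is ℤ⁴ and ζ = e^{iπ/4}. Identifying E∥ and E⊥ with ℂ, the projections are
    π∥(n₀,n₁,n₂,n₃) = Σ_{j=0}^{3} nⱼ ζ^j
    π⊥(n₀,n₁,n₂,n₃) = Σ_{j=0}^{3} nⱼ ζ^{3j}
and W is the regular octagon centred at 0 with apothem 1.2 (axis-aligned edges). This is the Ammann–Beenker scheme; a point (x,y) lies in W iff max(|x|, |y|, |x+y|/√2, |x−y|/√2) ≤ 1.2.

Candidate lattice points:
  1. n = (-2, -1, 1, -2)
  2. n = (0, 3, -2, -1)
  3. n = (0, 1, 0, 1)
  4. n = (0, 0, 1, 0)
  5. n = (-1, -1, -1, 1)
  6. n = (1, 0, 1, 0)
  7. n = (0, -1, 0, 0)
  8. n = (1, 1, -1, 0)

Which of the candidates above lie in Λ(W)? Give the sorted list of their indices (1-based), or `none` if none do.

Internal map: ζ^{3j} for j=0..3 gives (1,0), (−√2/2,√2/2), (0,−1), (√2/2,√2/2).
#1 (-2, -1, 1, -2): internal (-2.7071, -3.1213); octagon support 4.1213 vs apothem 1.2 → ∉ W
#2 (0, 3, -2, -1): internal (-2.8284, 3.4142); octagon support 4.4142 vs apothem 1.2 → ∉ W
#3 (0, 1, 0, 1): internal (0.0000, 1.4142); octagon support 1.4142 vs apothem 1.2 → ∉ W
#4 (0, 0, 1, 0): internal (0.0000, -1.0000); octagon support 1.0000 vs apothem 1.2 → ∈ W
#5 (-1, -1, -1, 1): internal (0.4142, 1.0000); octagon support 1.0000 vs apothem 1.2 → ∈ W
#6 (1, 0, 1, 0): internal (1.0000, -1.0000); octagon support 1.4142 vs apothem 1.2 → ∉ W
#7 (0, -1, 0, 0): internal (0.7071, -0.7071); octagon support 1.0000 vs apothem 1.2 → ∈ W
#8 (1, 1, -1, 0): internal (0.2929, 1.7071); octagon support 1.7071 vs apothem 1.2 → ∉ W

4, 5, 7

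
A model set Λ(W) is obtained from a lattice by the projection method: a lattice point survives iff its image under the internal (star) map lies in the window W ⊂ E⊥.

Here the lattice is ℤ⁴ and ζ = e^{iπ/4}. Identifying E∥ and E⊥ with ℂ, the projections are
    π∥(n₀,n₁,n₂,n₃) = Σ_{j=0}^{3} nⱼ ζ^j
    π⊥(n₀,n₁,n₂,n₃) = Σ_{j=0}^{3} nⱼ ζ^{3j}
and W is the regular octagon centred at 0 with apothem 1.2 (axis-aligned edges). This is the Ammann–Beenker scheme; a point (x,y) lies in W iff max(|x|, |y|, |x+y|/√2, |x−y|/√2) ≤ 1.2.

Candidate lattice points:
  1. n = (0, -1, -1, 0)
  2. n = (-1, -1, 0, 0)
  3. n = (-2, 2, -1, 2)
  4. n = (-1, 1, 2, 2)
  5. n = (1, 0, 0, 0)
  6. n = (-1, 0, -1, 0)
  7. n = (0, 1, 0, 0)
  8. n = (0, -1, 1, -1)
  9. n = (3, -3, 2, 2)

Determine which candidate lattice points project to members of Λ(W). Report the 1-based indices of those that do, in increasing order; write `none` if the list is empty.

1, 2, 4, 5, 7

With ζ = e^{iπ/4} the internal vectors are ζ^0,ζ^3,ζ^6,ζ^9.
#1 (0, -1, -1, 0): internal (0.7071, 0.2929); octagon support 0.7071 vs apothem 1.2 → ∈ W
#2 (-1, -1, 0, 0): internal (-0.2929, -0.7071); octagon support 0.7071 vs apothem 1.2 → ∈ W
#3 (-2, 2, -1, 2): internal (-2.0000, 3.8284); octagon support 4.1213 vs apothem 1.2 → ∉ W
#4 (-1, 1, 2, 2): internal (-0.2929, 0.1213); octagon support 0.2929 vs apothem 1.2 → ∈ W
#5 (1, 0, 0, 0): internal (1.0000, 0.0000); octagon support 1.0000 vs apothem 1.2 → ∈ W
#6 (-1, 0, -1, 0): internal (-1.0000, 1.0000); octagon support 1.4142 vs apothem 1.2 → ∉ W
#7 (0, 1, 0, 0): internal (-0.7071, 0.7071); octagon support 1.0000 vs apothem 1.2 → ∈ W
#8 (0, -1, 1, -1): internal (0.0000, -2.4142); octagon support 2.4142 vs apothem 1.2 → ∉ W
#9 (3, -3, 2, 2): internal (6.5355, -2.7071); octagon support 6.5355 vs apothem 1.2 → ∉ W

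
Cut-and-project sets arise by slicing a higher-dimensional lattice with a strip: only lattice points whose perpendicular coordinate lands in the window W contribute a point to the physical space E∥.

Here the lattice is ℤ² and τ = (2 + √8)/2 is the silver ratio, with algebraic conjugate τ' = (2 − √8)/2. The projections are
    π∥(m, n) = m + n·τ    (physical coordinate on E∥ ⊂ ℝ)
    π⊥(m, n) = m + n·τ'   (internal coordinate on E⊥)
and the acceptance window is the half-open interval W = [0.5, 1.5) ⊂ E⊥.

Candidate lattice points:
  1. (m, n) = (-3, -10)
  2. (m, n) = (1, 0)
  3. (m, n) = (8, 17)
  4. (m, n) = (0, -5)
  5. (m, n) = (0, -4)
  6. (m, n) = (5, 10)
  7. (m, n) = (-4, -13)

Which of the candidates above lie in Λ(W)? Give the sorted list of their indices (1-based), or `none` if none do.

Compute τ' = (2−√8)/2 = -0.4142, so π⊥(m,n) = m -0.4142·n.
#1 (-3,-10): internal coord -3 + (-10)·τ' = +1.1421; +1.1421 ∈ [0.5, 1.5) → IN Λ
#2 (1,0): internal coord 1 + (0)·τ' = +1.0000; +1.0000 ∈ [0.5, 1.5) → IN Λ
#3 (8,17): internal coord 8 + (17)·τ' = +0.9584; +0.9584 ∈ [0.5, 1.5) → IN Λ
#4 (0,-5): internal coord 0 + (-5)·τ' = +2.0711; +2.0711 ∉ [0.5, 1.5) → out
#5 (0,-4): internal coord 0 + (-4)·τ' = +1.6569; +1.6569 ∉ [0.5, 1.5) → out
#6 (5,10): internal coord 5 + (10)·τ' = +0.8579; +0.8579 ∈ [0.5, 1.5) → IN Λ
#7 (-4,-13): internal coord -4 + (-13)·τ' = +1.3848; +1.3848 ∈ [0.5, 1.5) → IN Λ

1, 2, 3, 6, 7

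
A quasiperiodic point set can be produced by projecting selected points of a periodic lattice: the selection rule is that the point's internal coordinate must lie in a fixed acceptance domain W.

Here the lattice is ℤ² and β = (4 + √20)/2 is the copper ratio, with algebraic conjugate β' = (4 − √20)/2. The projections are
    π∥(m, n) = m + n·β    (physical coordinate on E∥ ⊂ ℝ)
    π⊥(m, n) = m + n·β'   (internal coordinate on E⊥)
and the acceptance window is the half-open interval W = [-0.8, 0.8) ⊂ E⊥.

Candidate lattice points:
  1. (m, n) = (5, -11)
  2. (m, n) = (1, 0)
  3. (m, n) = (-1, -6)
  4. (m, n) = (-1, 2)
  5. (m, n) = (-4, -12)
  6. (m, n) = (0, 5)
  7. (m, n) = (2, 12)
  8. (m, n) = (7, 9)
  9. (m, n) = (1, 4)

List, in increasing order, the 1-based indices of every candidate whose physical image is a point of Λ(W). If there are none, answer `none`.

3, 9

Numerically β ≈ 4.236068 and β' = −1/β ≈ -0.236068.
[1] lift (5,-11): star map gives 7.596748; window check -0.8 ≤ 7.596748 < 0.8 is false → out
[2] lift (1,0): star map gives 1.000000; window check -0.8 ≤ 1.000000 < 0.8 is false → out
[3] lift (-1,-6): star map gives 0.416408; window check -0.8 ≤ 0.416408 < 0.8 is true → IN Λ
[4] lift (-1,2): star map gives -1.472136; window check -0.8 ≤ -1.472136 < 0.8 is false → out
[5] lift (-4,-12): star map gives -1.167184; window check -0.8 ≤ -1.167184 < 0.8 is false → out
[6] lift (0,5): star map gives -1.180340; window check -0.8 ≤ -1.180340 < 0.8 is false → out
[7] lift (2,12): star map gives -0.832816; window check -0.8 ≤ -0.832816 < 0.8 is false → out
[8] lift (7,9): star map gives 4.875388; window check -0.8 ≤ 4.875388 < 0.8 is false → out
[9] lift (1,4): star map gives 0.055728; window check -0.8 ≤ 0.055728 < 0.8 is true → IN Λ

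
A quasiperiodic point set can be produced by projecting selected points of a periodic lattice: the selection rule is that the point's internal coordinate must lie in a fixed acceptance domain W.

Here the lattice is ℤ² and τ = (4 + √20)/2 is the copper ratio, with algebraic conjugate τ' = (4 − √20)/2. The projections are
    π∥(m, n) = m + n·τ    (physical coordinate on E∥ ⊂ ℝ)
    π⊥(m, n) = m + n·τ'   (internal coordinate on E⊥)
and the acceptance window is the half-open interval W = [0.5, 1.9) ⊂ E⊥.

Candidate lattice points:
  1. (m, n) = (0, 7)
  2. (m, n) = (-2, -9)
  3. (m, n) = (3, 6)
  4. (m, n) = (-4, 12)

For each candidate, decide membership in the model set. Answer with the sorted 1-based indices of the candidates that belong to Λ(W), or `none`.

τ' = (4−√20)/2 ≈ -0.2361.
[1] lift (0,7): star map gives -1.6525; window check 0.5 ≤ -1.6525 < 1.9 is false → out
[2] lift (-2,-9): star map gives 0.1246; window check 0.5 ≤ 0.1246 < 1.9 is false → out
[3] lift (3,6): star map gives 1.5836; window check 0.5 ≤ 1.5836 < 1.9 is true → IN Λ
[4] lift (-4,12): star map gives -6.8328; window check 0.5 ≤ -6.8328 < 1.9 is false → out

3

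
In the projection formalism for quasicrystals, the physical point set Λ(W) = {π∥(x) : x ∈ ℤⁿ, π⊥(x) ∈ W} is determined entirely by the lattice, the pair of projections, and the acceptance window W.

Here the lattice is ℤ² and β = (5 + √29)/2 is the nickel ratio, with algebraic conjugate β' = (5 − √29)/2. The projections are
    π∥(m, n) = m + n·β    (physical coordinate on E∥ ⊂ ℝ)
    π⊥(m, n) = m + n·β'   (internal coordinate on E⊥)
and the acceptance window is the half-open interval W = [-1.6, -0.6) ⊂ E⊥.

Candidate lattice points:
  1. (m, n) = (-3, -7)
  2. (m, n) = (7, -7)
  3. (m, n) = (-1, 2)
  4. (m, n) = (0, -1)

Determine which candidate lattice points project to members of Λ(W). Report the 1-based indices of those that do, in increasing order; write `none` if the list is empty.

3

Numerically β ≈ 5.1926 and β' = −1/β ≈ -0.1926.
candidate 1: (m,n)=(-3,-7) → π∥ = -3-7·β ≈ -39.3481, π⊥ = -3-7·β' ≈ -1.6519 ∉ [-1.6, -0.6) ⇒ out
candidate 2: (m,n)=(7,-7) → π∥ = 7-7·β ≈ -29.3481, π⊥ = 7-7·β' ≈ 8.3481 ∉ [-1.6, -0.6) ⇒ out
candidate 3: (m,n)=(-1,2) → π∥ = -1+2·β ≈ 9.3852, π⊥ = -1+2·β' ≈ -1.3852 ∈ [-1.6, -0.6) ⇒ IN Λ
candidate 4: (m,n)=(0,-1) → π∥ = 0-1·β ≈ -5.1926, π⊥ = 0-1·β' ≈ 0.1926 ∉ [-1.6, -0.6) ⇒ out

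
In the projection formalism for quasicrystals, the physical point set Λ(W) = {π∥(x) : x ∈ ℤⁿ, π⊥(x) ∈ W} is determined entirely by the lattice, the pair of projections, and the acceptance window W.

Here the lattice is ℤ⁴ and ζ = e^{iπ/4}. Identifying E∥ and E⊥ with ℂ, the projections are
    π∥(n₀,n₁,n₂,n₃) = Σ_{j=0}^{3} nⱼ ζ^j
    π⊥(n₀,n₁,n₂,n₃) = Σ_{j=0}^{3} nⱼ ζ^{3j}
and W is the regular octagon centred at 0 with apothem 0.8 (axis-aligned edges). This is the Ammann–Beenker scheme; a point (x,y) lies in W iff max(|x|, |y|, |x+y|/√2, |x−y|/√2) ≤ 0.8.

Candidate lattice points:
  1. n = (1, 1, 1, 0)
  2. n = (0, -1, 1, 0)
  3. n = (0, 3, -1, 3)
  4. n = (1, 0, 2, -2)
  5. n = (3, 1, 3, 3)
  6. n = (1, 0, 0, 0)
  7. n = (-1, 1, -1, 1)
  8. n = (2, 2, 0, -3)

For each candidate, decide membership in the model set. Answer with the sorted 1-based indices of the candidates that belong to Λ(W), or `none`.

With ζ = e^{iπ/4} the internal vectors are ζ^0,ζ^3,ζ^6,ζ^9.
candidate 1: n = (1, 1, 1, 0) → π⊥ ≈ (+0.2929, -0.2929); max(|x|,|y|,|x±y|/√2) = 0.4142 ≤ 0.8 ⇒ ∈ W
candidate 2: n = (0, -1, 1, 0) → π⊥ ≈ (+0.7071, -1.7071); max(|x|,|y|,|x±y|/√2) = 1.7071 > 0.8 ⇒ ∉ W
candidate 3: n = (0, 3, -1, 3) → π⊥ ≈ (+0.0000, +5.2426); max(|x|,|y|,|x±y|/√2) = 5.2426 > 0.8 ⇒ ∉ W
candidate 4: n = (1, 0, 2, -2) → π⊥ ≈ (-0.4142, -3.4142); max(|x|,|y|,|x±y|/√2) = 3.4142 > 0.8 ⇒ ∉ W
candidate 5: n = (3, 1, 3, 3) → π⊥ ≈ (+4.4142, -0.1716); max(|x|,|y|,|x±y|/√2) = 4.4142 > 0.8 ⇒ ∉ W
candidate 6: n = (1, 0, 0, 0) → π⊥ ≈ (+1.0000, +0.0000); max(|x|,|y|,|x±y|/√2) = 1.0000 > 0.8 ⇒ ∉ W
candidate 7: n = (-1, 1, -1, 1) → π⊥ ≈ (-1.0000, +2.4142); max(|x|,|y|,|x±y|/√2) = 2.4142 > 0.8 ⇒ ∉ W
candidate 8: n = (2, 2, 0, -3) → π⊥ ≈ (-1.5355, -0.7071); max(|x|,|y|,|x±y|/√2) = 1.5858 > 0.8 ⇒ ∉ W

1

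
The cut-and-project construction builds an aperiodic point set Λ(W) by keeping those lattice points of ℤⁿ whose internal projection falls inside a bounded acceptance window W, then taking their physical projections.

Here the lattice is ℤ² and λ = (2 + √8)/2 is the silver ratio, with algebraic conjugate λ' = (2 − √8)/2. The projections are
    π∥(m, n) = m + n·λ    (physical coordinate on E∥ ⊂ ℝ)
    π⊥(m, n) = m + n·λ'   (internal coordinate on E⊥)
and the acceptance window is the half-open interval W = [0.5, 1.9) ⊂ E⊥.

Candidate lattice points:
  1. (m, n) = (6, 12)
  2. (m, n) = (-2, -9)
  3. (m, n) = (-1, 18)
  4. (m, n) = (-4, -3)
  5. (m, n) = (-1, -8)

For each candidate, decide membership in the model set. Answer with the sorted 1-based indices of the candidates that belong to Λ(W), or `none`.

1, 2

Compute λ' = (2−√8)/2 = -0.4142, so π⊥(m,n) = m -0.4142·n.
candidate 1: (m,n)=(6,12) → π∥ = 6+12·λ ≈ 34.9706, π⊥ = 6+12·λ' ≈ 1.0294 ∈ [0.5, 1.9) ⇒ IN Λ
candidate 2: (m,n)=(-2,-9) → π∥ = -2-9·λ ≈ -23.7279, π⊥ = -2-9·λ' ≈ 1.7279 ∈ [0.5, 1.9) ⇒ IN Λ
candidate 3: (m,n)=(-1,18) → π∥ = -1+18·λ ≈ 42.4558, π⊥ = -1+18·λ' ≈ -8.4558 ∉ [0.5, 1.9) ⇒ out
candidate 4: (m,n)=(-4,-3) → π∥ = -4-3·λ ≈ -11.2426, π⊥ = -4-3·λ' ≈ -2.7574 ∉ [0.5, 1.9) ⇒ out
candidate 5: (m,n)=(-1,-8) → π∥ = -1-8·λ ≈ -20.3137, π⊥ = -1-8·λ' ≈ 2.3137 ∉ [0.5, 1.9) ⇒ out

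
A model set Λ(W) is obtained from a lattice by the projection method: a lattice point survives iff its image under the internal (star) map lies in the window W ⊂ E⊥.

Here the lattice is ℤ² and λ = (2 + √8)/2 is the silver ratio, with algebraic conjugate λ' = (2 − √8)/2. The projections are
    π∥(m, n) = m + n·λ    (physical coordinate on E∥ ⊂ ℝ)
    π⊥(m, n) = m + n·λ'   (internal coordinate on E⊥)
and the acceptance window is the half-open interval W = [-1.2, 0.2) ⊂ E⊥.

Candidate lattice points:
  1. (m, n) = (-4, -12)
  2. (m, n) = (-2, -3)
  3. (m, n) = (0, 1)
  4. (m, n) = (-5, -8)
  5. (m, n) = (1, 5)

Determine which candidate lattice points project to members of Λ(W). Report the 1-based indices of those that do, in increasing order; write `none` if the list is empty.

Compute λ' = (2−√8)/2 = -0.41421, so π⊥(m,n) = m -0.41421·n.
#1 (-4,-12): internal coord -4 + (-12)·λ' = +0.97056; +0.97056 ∉ [-1.2, 0.2) → out
#2 (-2,-3): internal coord -2 + (-3)·λ' = -0.75736; -0.75736 ∈ [-1.2, 0.2) → IN Λ
#3 (0,1): internal coord 0 + (1)·λ' = -0.41421; -0.41421 ∈ [-1.2, 0.2) → IN Λ
#4 (-5,-8): internal coord -5 + (-8)·λ' = -1.68629; -1.68629 ∉ [-1.2, 0.2) → out
#5 (1,5): internal coord 1 + (5)·λ' = -1.07107; -1.07107 ∈ [-1.2, 0.2) → IN Λ

2, 3, 5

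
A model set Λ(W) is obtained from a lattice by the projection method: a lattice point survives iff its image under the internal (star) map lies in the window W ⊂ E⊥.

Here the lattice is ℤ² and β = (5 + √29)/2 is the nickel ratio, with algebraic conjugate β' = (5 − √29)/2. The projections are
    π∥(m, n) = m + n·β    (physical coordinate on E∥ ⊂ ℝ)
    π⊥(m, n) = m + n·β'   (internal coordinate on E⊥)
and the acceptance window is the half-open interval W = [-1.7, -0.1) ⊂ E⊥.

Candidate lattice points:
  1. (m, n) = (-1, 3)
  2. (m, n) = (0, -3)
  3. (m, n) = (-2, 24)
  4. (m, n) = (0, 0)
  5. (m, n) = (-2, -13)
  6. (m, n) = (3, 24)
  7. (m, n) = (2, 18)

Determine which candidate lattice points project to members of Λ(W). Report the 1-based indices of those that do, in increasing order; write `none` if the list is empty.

1, 6, 7

β' = (5−√29)/2 ≈ -0.19258.
#1 (-1,3): internal coord -1 + (3)·β' = -1.57775; -1.57775 ∈ [-1.7, -0.1) → IN Λ
#2 (0,-3): internal coord 0 + (-3)·β' = +0.57775; +0.57775 ∉ [-1.7, -0.1) → out
#3 (-2,24): internal coord -2 + (24)·β' = -6.62198; -6.62198 ∉ [-1.7, -0.1) → out
#4 (0,0): internal coord 0 + (0)·β' = +0.00000; +0.00000 ∉ [-1.7, -0.1) → out
#5 (-2,-13): internal coord -2 + (-13)·β' = +0.50357; +0.50357 ∉ [-1.7, -0.1) → out
#6 (3,24): internal coord 3 + (24)·β' = -1.62198; -1.62198 ∈ [-1.7, -0.1) → IN Λ
#7 (2,18): internal coord 2 + (18)·β' = -1.46648; -1.46648 ∈ [-1.7, -0.1) → IN Λ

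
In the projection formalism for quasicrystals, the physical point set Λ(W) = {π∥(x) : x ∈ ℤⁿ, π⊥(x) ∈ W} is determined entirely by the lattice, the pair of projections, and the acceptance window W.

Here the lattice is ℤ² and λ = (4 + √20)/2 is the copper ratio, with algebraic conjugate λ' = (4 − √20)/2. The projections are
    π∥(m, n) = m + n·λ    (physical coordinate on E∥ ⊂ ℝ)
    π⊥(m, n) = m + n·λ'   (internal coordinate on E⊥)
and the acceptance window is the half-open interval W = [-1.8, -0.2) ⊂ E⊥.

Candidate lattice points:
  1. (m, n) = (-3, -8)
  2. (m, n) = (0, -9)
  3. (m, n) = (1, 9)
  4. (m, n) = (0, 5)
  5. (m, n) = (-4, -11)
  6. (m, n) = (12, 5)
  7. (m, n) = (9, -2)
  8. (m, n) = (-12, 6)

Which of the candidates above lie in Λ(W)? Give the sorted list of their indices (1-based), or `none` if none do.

Numerically λ ≈ 4.236068 and λ' = −1/λ ≈ -0.236068.
candidate 1: (m,n)=(-3,-8) → π∥ = -3-8·λ ≈ -36.888544, π⊥ = -3-8·λ' ≈ -1.111456 ∈ [-1.8, -0.2) ⇒ IN Λ
candidate 2: (m,n)=(0,-9) → π∥ = 0-9·λ ≈ -38.124612, π⊥ = 0-9·λ' ≈ 2.124612 ∉ [-1.8, -0.2) ⇒ out
candidate 3: (m,n)=(1,9) → π∥ = 1+9·λ ≈ 39.124612, π⊥ = 1+9·λ' ≈ -1.124612 ∈ [-1.8, -0.2) ⇒ IN Λ
candidate 4: (m,n)=(0,5) → π∥ = 0+5·λ ≈ 21.180340, π⊥ = 0+5·λ' ≈ -1.180340 ∈ [-1.8, -0.2) ⇒ IN Λ
candidate 5: (m,n)=(-4,-11) → π∥ = -4-11·λ ≈ -50.596748, π⊥ = -4-11·λ' ≈ -1.403252 ∈ [-1.8, -0.2) ⇒ IN Λ
candidate 6: (m,n)=(12,5) → π∥ = 12+5·λ ≈ 33.180340, π⊥ = 12+5·λ' ≈ 10.819660 ∉ [-1.8, -0.2) ⇒ out
candidate 7: (m,n)=(9,-2) → π∥ = 9-2·λ ≈ 0.527864, π⊥ = 9-2·λ' ≈ 9.472136 ∉ [-1.8, -0.2) ⇒ out
candidate 8: (m,n)=(-12,6) → π∥ = -12+6·λ ≈ 13.416408, π⊥ = -12+6·λ' ≈ -13.416408 ∉ [-1.8, -0.2) ⇒ out

1, 3, 4, 5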